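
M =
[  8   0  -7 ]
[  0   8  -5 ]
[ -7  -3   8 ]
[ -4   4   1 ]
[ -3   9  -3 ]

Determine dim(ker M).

Row reduce to echelon form.
R3 ← R3 + (7/8)·R1: [0, -3, 15/8]
R4 ← R4 + (1/2)·R1: [0, 4, -5/2]
R5 ← R5 + (3/8)·R1: [0, 9, -45/8]
R3 ← R3 + (3/8)·R2: [0, 0, 0]
R4 ← R4 − (1/2)·R2: [0, 0, 0]
R5 ← R5 − (9/8)·R2: [0, 0, 0]
2 nonzero rows, so rank(M) = 2.
M has 3 columns; by rank–nullity, nullity = 3 − 2 = 1.

1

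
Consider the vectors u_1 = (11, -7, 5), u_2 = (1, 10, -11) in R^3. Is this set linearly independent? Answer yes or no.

yes

Form the matrix with these vectors as rows and row reduce.
R2 ← R2 − (1/11)·R1: [0, 117/11, -126/11]
2 nonzero rows, so the 2 vectors span a space of dimension 2.
Since 2 = 2, the vectors are linearly independent.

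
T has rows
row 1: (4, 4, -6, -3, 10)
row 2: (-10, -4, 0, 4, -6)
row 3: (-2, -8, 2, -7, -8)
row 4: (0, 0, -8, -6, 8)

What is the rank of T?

3

Row reduce to echelon form.
R2 ← R2 + (5/2)·R1: [0, 6, -15, -7/2, 19]
R3 ← R3 + (1/2)·R1: [0, -6, -1, -17/2, -3]
R3 ← R3 + R2: [0, 0, -16, -12, 16]
R4 ← R4 − (1/2)·R3: [0, 0, 0, 0, 0]
Echelon form has 3 nonzero rows, so rank(T) = 3.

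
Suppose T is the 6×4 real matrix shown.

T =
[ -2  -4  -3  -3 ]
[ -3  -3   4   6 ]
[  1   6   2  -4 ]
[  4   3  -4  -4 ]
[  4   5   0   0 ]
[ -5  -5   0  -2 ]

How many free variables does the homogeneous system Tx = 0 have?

Row reduce to echelon form.
R2 ← R2 − (3/2)·R1: [0, 3, 17/2, 21/2]
R3 ← R3 + (1/2)·R1: [0, 4, 1/2, -11/2]
R4 ← R4 + (2)·R1: [0, -5, -10, -10]
R5 ← R5 + (2)·R1: [0, -3, -6, -6]
R6 ← R6 − (5/2)·R1: [0, 5, 15/2, 11/2]
R3 ← R3 − (4/3)·R2: [0, 0, -65/6, -39/2]
R4 ← R4 + (5/3)·R2: [0, 0, 25/6, 15/2]
R5 ← R5 + R2: [0, 0, 5/2, 9/2]
R6 ← R6 − (5/3)·R2: [0, 0, -20/3, -12]
R4 ← R4 + (5/13)·R3: [0, 0, 0, 0]
R5 ← R5 + (3/13)·R3: [0, 0, 0, 0]
R6 ← R6 − (8/13)·R3: [0, 0, 0, 0]
3 nonzero rows, so rank(T) = 3.
T has 4 columns; by rank–nullity, nullity = 4 − 3 = 1.

1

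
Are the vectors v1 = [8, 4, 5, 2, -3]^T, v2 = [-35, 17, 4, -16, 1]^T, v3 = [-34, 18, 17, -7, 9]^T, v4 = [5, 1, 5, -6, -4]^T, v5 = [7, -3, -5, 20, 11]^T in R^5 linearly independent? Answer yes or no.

yes

Form the matrix with these vectors as rows and row reduce.
R2 ← R2 + (35/8)·R1: [0, 69/2, 207/8, -29/4, -97/8]
R3 ← R3 + (17/4)·R1: [0, 35, 153/4, 3/2, -15/4]
R4 ← R4 − (5/8)·R1: [0, -3/2, 15/8, -29/4, -17/8]
R5 ← R5 − (7/8)·R1: [0, -13/2, -75/8, 73/4, 109/8]
R3 ← R3 − (70/69)·R2: [0, 0, 12, 611/69, 590/69]
R4 ← R4 + (1/23)·R2: [0, 0, 3, -174/23, -61/23]
R5 ← R5 + (13/69)·R2: [0, 0, -9/2, 1165/69, 1565/138]
R4 ← R4 − (1/4)·R3: [0, 0, 0, -2699/276, -661/138]
R5 ← R5 + (3/8)·R3: [0, 0, 0, 11153/552, 4015/276]
R5 ← R5 + (11153/5398)·R4: [0, 0, 0, 0, 12552/2699]
5 nonzero rows, so the 5 vectors span a space of dimension 5.
Since 5 = 5, the vectors are linearly independent.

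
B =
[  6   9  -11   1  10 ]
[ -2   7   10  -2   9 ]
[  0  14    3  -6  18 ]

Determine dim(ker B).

2

Row reduce to echelon form.
R2 ← R2 + (1/3)·R1: [0, 10, 19/3, -5/3, 37/3]
R3 ← R3 − (7/5)·R2: [0, 0, -88/15, -11/3, 11/15]
3 nonzero rows, so rank(B) = 3.
B has 5 columns; by rank–nullity, nullity = 5 − 3 = 2.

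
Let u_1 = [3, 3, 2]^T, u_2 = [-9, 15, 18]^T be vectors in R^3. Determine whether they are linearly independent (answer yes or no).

Form the matrix with these vectors as rows and row reduce.
R2 ← R2 + (3)·R1: [0, 24, 24]
2 nonzero rows, so the 2 vectors span a space of dimension 2.
Since 2 = 2, the vectors are linearly independent.

yes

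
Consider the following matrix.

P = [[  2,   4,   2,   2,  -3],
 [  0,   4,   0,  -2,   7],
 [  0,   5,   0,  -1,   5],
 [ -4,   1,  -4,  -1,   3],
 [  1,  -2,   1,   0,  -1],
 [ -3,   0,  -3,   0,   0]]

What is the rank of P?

Row reduce to echelon form.
R4 ← R4 + (2)·R1: [0, 9, 0, 3, -3]
R5 ← R5 − (1/2)·R1: [0, -4, 0, -1, 1/2]
R6 ← R6 + (3/2)·R1: [0, 6, 0, 3, -9/2]
R3 ← R3 − (5/4)·R2: [0, 0, 0, 3/2, -15/4]
R4 ← R4 − (9/4)·R2: [0, 0, 0, 15/2, -75/4]
R5 ← R5 + R2: [0, 0, 0, -3, 15/2]
R6 ← R6 − (3/2)·R2: [0, 0, 0, 6, -15]
R4 ← R4 − (5)·R3: [0, 0, 0, 0, 0]
R5 ← R5 + (2)·R3: [0, 0, 0, 0, 0]
R6 ← R6 − (4)·R3: [0, 0, 0, 0, 0]
Echelon form has 3 nonzero rows, so rank(P) = 3.

3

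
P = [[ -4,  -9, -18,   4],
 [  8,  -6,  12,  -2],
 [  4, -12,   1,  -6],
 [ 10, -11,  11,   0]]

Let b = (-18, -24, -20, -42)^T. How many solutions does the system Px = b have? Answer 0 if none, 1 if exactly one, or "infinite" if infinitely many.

1

Row reduce the augmented matrix [P | b].
R2 ← R2 + (2)·R1: [0, -24, -24, 6, -60]
R3 ← R3 + R1: [0, -21, -17, -2, -38]
R4 ← R4 + (5/2)·R1: [0, -67/2, -34, 10, -87]
R3 ← R3 − (7/8)·R2: [0, 0, 4, -29/4, 29/2]
R4 ← R4 − (67/48)·R2: [0, 0, -1/2, 13/8, -13/4]
R4 ← R4 + (1/8)·R3: [0, 0, 0, 23/32, -23/16]
The echelon form has 4 nonzero rows, and every pivot lies in the first 4 columns, so rank(P) = rank([P|b]) = 4.
The system is consistent.
rank = 4 = number of unknowns, so the solution is unique.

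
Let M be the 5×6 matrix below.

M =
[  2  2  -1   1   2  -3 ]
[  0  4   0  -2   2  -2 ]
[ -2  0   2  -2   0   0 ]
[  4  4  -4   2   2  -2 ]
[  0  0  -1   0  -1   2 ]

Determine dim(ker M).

Row reduce to echelon form.
R3 ← R3 + R1: [0, 2, 1, -1, 2, -3]
R4 ← R4 − (2)·R1: [0, 0, -2, 0, -2, 4]
R3 ← R3 − (1/2)·R2: [0, 0, 1, 0, 1, -2]
R4 ← R4 + (2)·R3: [0, 0, 0, 0, 0, 0]
R5 ← R5 + R3: [0, 0, 0, 0, 0, 0]
3 nonzero rows, so rank(M) = 3.
M has 6 columns; by rank–nullity, nullity = 6 − 3 = 3.

3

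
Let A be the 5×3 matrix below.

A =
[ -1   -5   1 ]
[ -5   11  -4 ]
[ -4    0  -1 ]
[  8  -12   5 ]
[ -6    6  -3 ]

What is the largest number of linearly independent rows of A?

2

Row reduce to echelon form.
R2 ← R2 − (5)·R1: [0, 36, -9]
R3 ← R3 − (4)·R1: [0, 20, -5]
R4 ← R4 + (8)·R1: [0, -52, 13]
R5 ← R5 − (6)·R1: [0, 36, -9]
R3 ← R3 − (5/9)·R2: [0, 0, 0]
R4 ← R4 + (13/9)·R2: [0, 0, 0]
R5 ← R5 − R2: [0, 0, 0]
Echelon form has 2 nonzero rows, so rank(A) = 2.
The rank gives the maximum number of linearly independent rows: 2.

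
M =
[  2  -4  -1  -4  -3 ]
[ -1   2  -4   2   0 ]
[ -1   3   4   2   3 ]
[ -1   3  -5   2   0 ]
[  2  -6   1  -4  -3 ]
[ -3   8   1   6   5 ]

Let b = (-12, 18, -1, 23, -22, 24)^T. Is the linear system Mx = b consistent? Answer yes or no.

Row reduce the augmented matrix [M | b].
R2 ← R2 + (1/2)·R1: [0, 0, -9/2, 0, -3/2, 12]
R3 ← R3 + (1/2)·R1: [0, 1, 7/2, 0, 3/2, -7]
R4 ← R4 + (1/2)·R1: [0, 1, -11/2, 0, -3/2, 17]
R5 ← R5 − R1: [0, -2, 2, 0, 0, -10]
R6 ← R6 + (3/2)·R1: [0, 2, -1/2, 0, 1/2, 6]
Swap R2 ↔ R3
R4 ← R4 − R2: [0, 0, -9, 0, -3, 24]
R5 ← R5 + (2)·R2: [0, 0, 9, 0, 3, -24]
R6 ← R6 − (2)·R2: [0, 0, -15/2, 0, -5/2, 20]
R4 ← R4 − (2)·R3: [0, 0, 0, 0, 0, 0]
R5 ← R5 + (2)·R3: [0, 0, 0, 0, 0, 0]
R6 ← R6 − (5/3)·R3: [0, 0, 0, 0, 0, 0]
The echelon form has 3 nonzero rows, and every pivot lies in the first 5 columns, so rank(M) = rank([M|b]) = 3.
The system is consistent.

yes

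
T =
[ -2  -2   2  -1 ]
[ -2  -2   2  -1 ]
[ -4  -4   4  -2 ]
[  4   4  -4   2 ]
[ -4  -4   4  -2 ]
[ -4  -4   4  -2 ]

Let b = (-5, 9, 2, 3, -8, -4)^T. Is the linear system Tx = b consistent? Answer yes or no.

no

Row reduce the augmented matrix [T | b].
R2 ← R2 − R1: [0, 0, 0, 0, 14]
R3 ← R3 − (2)·R1: [0, 0, 0, 0, 12]
R4 ← R4 + (2)·R1: [0, 0, 0, 0, -7]
R5 ← R5 − (2)·R1: [0, 0, 0, 0, 2]
R6 ← R6 − (2)·R1: [0, 0, 0, 0, 6]
R3 ← R3 − (6/7)·R2: [0, 0, 0, 0, 0]
R4 ← R4 + (1/2)·R2: [0, 0, 0, 0, 0]
R5 ← R5 − (1/7)·R2: [0, 0, 0, 0, 0]
R6 ← R6 − (3/7)·R2: [0, 0, 0, 0, 0]
The echelon form has 2 nonzero rows; the last pivot sits in the augmented column, so rank(T) = 1 but rank([T|b]) = 2.
Since the ranks differ, the system is inconsistent.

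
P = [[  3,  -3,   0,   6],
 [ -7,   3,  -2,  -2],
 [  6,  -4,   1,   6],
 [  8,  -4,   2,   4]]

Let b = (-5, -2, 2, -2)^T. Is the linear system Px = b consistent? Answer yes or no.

no

Row reduce the augmented matrix [P | b].
R2 ← R2 + (7/3)·R1: [0, -4, -2, 12, -41/3]
R3 ← R3 − (2)·R1: [0, 2, 1, -6, 12]
R4 ← R4 − (8/3)·R1: [0, 4, 2, -12, 34/3]
R3 ← R3 + (1/2)·R2: [0, 0, 0, 0, 31/6]
R4 ← R4 + R2: [0, 0, 0, 0, -7/3]
R4 ← R4 + (14/31)·R3: [0, 0, 0, 0, 0]
The echelon form has 3 nonzero rows; the last pivot sits in the augmented column, so rank(P) = 2 but rank([P|b]) = 3.
Since the ranks differ, the system is inconsistent.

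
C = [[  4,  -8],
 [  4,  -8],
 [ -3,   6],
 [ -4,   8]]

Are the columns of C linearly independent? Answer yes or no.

Row reduce C to echelon form.
R2 ← R2 − R1: [0, 0]
R3 ← R3 + (3/4)·R1: [0, 0]
R4 ← R4 + R1: [0, 0]
1 pivot among 2 columns.
Only 1 < 2 pivot columns, so the columns are linearly dependent.

no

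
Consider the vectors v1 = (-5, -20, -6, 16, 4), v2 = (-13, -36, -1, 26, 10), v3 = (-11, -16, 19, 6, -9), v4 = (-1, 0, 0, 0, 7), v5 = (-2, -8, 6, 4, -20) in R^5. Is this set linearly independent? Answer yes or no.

no

Form the matrix with these vectors as rows and row reduce.
R2 ← R2 − (13/5)·R1: [0, 16, 73/5, -78/5, -2/5]
R3 ← R3 − (11/5)·R1: [0, 28, 161/5, -146/5, -89/5]
R4 ← R4 − (1/5)·R1: [0, 4, 6/5, -16/5, 31/5]
R5 ← R5 − (2/5)·R1: [0, 0, 42/5, -12/5, -108/5]
R3 ← R3 − (7/4)·R2: [0, 0, 133/20, -19/10, -171/10]
R4 ← R4 − (1/4)·R2: [0, 0, -49/20, 7/10, 63/10]
R4 ← R4 + (7/19)·R3: [0, 0, 0, 0, 0]
R5 ← R5 − (24/19)·R3: [0, 0, 0, 0, 0]
3 nonzero rows, so the 5 vectors span a space of dimension 3.
Since 3 < 5, the vectors are linearly dependent.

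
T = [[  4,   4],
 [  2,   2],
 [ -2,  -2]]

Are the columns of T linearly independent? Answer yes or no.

no

Row reduce T to echelon form.
R2 ← R2 − (1/2)·R1: [0, 0]
R3 ← R3 + (1/2)·R1: [0, 0]
1 pivot among 2 columns.
Only 1 < 2 pivot columns, so the columns are linearly dependent.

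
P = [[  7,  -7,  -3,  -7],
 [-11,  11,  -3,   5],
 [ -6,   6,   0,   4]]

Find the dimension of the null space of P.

Row reduce to echelon form.
R2 ← R2 + (11/7)·R1: [0, 0, -54/7, -6]
R3 ← R3 + (6/7)·R1: [0, 0, -18/7, -2]
R3 ← R3 − (1/3)·R2: [0, 0, 0, 0]
2 nonzero rows, so rank(P) = 2.
P has 4 columns; by rank–nullity, nullity = 4 − 2 = 2.

2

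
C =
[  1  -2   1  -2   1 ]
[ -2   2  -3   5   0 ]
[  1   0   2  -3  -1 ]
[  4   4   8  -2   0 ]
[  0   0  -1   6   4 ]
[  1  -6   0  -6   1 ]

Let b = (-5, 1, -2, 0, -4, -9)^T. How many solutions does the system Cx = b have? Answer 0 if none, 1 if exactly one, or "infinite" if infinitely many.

Row reduce the augmented matrix [C | b].
R2 ← R2 + (2)·R1: [0, -2, -1, 1, 2, -9]
R3 ← R3 − R1: [0, 2, 1, -1, -2, 3]
R4 ← R4 − (4)·R1: [0, 12, 4, 6, -4, 20]
R6 ← R6 − R1: [0, -4, -1, -4, 0, -4]
R3 ← R3 + R2: [0, 0, 0, 0, 0, -6]
R4 ← R4 + (6)·R2: [0, 0, -2, 12, 8, -34]
R6 ← R6 − (2)·R2: [0, 0, 1, -6, -4, 14]
Swap R3 ↔ R4
R5 ← R5 − (1/2)·R3: [0, 0, 0, 0, 0, 13]
R6 ← R6 + (1/2)·R3: [0, 0, 0, 0, 0, -3]
R5 ← R5 + (13/6)·R4: [0, 0, 0, 0, 0, 0]
R6 ← R6 − (1/2)·R4: [0, 0, 0, 0, 0, 0]
The echelon form has 4 nonzero rows; the last pivot sits in the augmented column, so rank(C) = 3 but rank([C|b]) = 4.
Since the ranks differ, the system is inconsistent.
It has no solutions.

0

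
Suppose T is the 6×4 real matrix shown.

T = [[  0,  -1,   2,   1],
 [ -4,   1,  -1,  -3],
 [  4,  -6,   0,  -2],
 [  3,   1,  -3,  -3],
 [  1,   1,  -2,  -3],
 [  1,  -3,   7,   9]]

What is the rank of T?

4

Row reduce to echelon form.
Swap R1 ↔ R2
R3 ← R3 + R1: [0, -5, -1, -5]
R4 ← R4 + (3/4)·R1: [0, 7/4, -15/4, -21/4]
R5 ← R5 + (1/4)·R1: [0, 5/4, -9/4, -15/4]
R6 ← R6 + (1/4)·R1: [0, -11/4, 27/4, 33/4]
R3 ← R3 − (5)·R2: [0, 0, -11, -10]
R4 ← R4 + (7/4)·R2: [0, 0, -1/4, -7/2]
R5 ← R5 + (5/4)·R2: [0, 0, 1/4, -5/2]
R6 ← R6 − (11/4)·R2: [0, 0, 5/4, 11/2]
R4 ← R4 − (1/44)·R3: [0, 0, 0, -36/11]
R5 ← R5 + (1/44)·R3: [0, 0, 0, -30/11]
R6 ← R6 + (5/44)·R3: [0, 0, 0, 48/11]
R5 ← R5 − (5/6)·R4: [0, 0, 0, 0]
R6 ← R6 + (4/3)·R4: [0, 0, 0, 0]
Echelon form has 4 nonzero rows, so rank(T) = 4.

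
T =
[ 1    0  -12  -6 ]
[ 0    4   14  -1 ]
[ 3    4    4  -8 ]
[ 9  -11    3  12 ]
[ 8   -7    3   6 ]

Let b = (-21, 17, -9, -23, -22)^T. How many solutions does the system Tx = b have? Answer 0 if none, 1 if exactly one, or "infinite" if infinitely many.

infinite

Row reduce the augmented matrix [T | b].
R3 ← R3 − (3)·R1: [0, 4, 40, 10, 54]
R4 ← R4 − (9)·R1: [0, -11, 111, 66, 166]
R5 ← R5 − (8)·R1: [0, -7, 99, 54, 146]
R3 ← R3 − R2: [0, 0, 26, 11, 37]
R4 ← R4 + (11/4)·R2: [0, 0, 299/2, 253/4, 851/4]
R5 ← R5 + (7/4)·R2: [0, 0, 247/2, 209/4, 703/4]
R4 ← R4 − (23/4)·R3: [0, 0, 0, 0, 0]
R5 ← R5 − (19/4)·R3: [0, 0, 0, 0, 0]
The echelon form has 3 nonzero rows, and every pivot lies in the first 4 columns, so rank(T) = rank([T|b]) = 3.
The system is consistent.
rank = 3 < 4 unknowns, so there are infinitely many solutions.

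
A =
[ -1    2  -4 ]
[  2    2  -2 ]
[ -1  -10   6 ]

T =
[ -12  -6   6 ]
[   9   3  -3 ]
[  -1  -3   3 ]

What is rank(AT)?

2

First compute AT:
[[ 34,  24, -24],
 [ -4,   0,   0],
 [-84, -42,  42]]
Now row reduce the product.
R2 ← R2 + (2/17)·R1: [0, 48/17, -48/17]
R3 ← R3 + (42/17)·R1: [0, 294/17, -294/17]
R3 ← R3 − (49/8)·R2: [0, 0, 0]
2 nonzero rows, so rank(AT) = 2.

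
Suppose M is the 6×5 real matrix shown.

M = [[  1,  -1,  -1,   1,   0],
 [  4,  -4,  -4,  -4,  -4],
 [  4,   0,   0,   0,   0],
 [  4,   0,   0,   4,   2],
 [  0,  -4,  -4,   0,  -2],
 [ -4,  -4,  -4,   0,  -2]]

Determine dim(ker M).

Row reduce to echelon form.
R2 ← R2 − (4)·R1: [0, 0, 0, -8, -4]
R3 ← R3 − (4)·R1: [0, 4, 4, -4, 0]
R4 ← R4 − (4)·R1: [0, 4, 4, 0, 2]
R6 ← R6 + (4)·R1: [0, -8, -8, 4, -2]
Swap R2 ↔ R3
R4 ← R4 − R2: [0, 0, 0, 4, 2]
R5 ← R5 + R2: [0, 0, 0, -4, -2]
R6 ← R6 + (2)·R2: [0, 0, 0, -4, -2]
R4 ← R4 + (1/2)·R3: [0, 0, 0, 0, 0]
R5 ← R5 − (1/2)·R3: [0, 0, 0, 0, 0]
R6 ← R6 − (1/2)·R3: [0, 0, 0, 0, 0]
3 nonzero rows, so rank(M) = 3.
M has 5 columns; by rank–nullity, nullity = 5 − 3 = 2.

2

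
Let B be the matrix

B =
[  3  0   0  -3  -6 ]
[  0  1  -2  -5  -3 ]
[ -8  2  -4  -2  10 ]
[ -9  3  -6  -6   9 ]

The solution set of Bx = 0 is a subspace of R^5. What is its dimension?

Row reduce to echelon form.
R3 ← R3 + (8/3)·R1: [0, 2, -4, -10, -6]
R4 ← R4 + (3)·R1: [0, 3, -6, -15, -9]
R3 ← R3 − (2)·R2: [0, 0, 0, 0, 0]
R4 ← R4 − (3)·R2: [0, 0, 0, 0, 0]
2 nonzero rows, so rank(B) = 2.
B has 5 columns; by rank–nullity, nullity = 5 − 2 = 3.

3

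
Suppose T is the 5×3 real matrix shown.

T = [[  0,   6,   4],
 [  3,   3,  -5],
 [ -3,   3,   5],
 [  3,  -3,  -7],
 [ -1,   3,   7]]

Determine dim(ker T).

Row reduce to echelon form.
Swap R1 ↔ R2
R3 ← R3 + R1: [0, 6, 0]
R4 ← R4 − R1: [0, -6, -2]
R5 ← R5 + (1/3)·R1: [0, 4, 16/3]
R3 ← R3 − R2: [0, 0, -4]
R4 ← R4 + R2: [0, 0, 2]
R5 ← R5 − (2/3)·R2: [0, 0, 8/3]
R4 ← R4 + (1/2)·R3: [0, 0, 0]
R5 ← R5 + (2/3)·R3: [0, 0, 0]
3 nonzero rows, so rank(T) = 3.
T has 3 columns; by rank–nullity, nullity = 3 − 3 = 0.

0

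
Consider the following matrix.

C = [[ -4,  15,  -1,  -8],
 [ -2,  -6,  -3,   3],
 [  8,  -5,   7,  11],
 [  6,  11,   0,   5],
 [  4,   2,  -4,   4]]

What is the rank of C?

Row reduce to echelon form.
R2 ← R2 − (1/2)·R1: [0, -27/2, -5/2, 7]
R3 ← R3 + (2)·R1: [0, 25, 5, -5]
R4 ← R4 + (3/2)·R1: [0, 67/2, -3/2, -7]
R5 ← R5 + R1: [0, 17, -5, -4]
R3 ← R3 + (50/27)·R2: [0, 0, 10/27, 215/27]
R4 ← R4 + (67/27)·R2: [0, 0, -208/27, 280/27]
R5 ← R5 + (34/27)·R2: [0, 0, -220/27, 130/27]
R4 ← R4 + (104/5)·R3: [0, 0, 0, 176]
R5 ← R5 + (22)·R3: [0, 0, 0, 180]
R5 ← R5 − (45/44)·R4: [0, 0, 0, 0]
Echelon form has 4 nonzero rows, so rank(C) = 4.

4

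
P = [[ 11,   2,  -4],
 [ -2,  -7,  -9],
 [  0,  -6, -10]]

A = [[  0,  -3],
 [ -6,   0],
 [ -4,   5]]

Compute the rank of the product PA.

2

First compute PA:
[[  4, -53],
 [ 78, -39],
 [ 76, -50]]
Now row reduce the product.
R2 ← R2 − (39/2)·R1: [0, 1989/2]
R3 ← R3 − (19)·R1: [0, 957]
R3 ← R3 − (638/663)·R2: [0, 0]
2 nonzero rows, so rank(PA) = 2.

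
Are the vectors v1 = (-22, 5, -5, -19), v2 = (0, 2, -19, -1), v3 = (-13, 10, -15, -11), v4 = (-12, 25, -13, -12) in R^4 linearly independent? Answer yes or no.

Form the matrix with these vectors as rows and row reduce.
R3 ← R3 − (13/22)·R1: [0, 155/22, -265/22, 5/22]
R4 ← R4 − (6/11)·R1: [0, 245/11, -113/11, -18/11]
R3 ← R3 − (155/44)·R2: [0, 0, 2415/44, 15/4]
R4 ← R4 − (245/22)·R2: [0, 0, 4429/22, 19/2]
R4 ← R4 − (8858/2415)·R3: [0, 0, 0, -685/161]
4 nonzero rows, so the 4 vectors span a space of dimension 4.
Since 4 = 4, the vectors are linearly independent.

yes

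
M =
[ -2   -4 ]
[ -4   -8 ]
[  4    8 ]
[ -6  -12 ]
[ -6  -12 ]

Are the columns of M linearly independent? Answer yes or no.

no

Row reduce M to echelon form.
R2 ← R2 − (2)·R1: [0, 0]
R3 ← R3 + (2)·R1: [0, 0]
R4 ← R4 − (3)·R1: [0, 0]
R5 ← R5 − (3)·R1: [0, 0]
1 pivot among 2 columns.
Only 1 < 2 pivot columns, so the columns are linearly dependent.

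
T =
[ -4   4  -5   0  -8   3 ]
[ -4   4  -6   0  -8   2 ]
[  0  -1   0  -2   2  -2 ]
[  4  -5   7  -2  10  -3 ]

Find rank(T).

Row reduce to echelon form.
R2 ← R2 − R1: [0, 0, -1, 0, 0, -1]
R4 ← R4 + R1: [0, -1, 2, -2, 2, 0]
Swap R2 ↔ R3
R4 ← R4 − R2: [0, 0, 2, 0, 0, 2]
R4 ← R4 + (2)·R3: [0, 0, 0, 0, 0, 0]
Echelon form has 3 nonzero rows, so rank(T) = 3.

3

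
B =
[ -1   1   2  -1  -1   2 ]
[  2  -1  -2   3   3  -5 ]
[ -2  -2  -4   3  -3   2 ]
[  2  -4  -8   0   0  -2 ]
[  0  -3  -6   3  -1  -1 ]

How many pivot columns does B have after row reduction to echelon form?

Row reduce to echelon form.
R2 ← R2 + (2)·R1: [0, 1, 2, 1, 1, -1]
R3 ← R3 − (2)·R1: [0, -4, -8, 5, -1, -2]
R4 ← R4 + (2)·R1: [0, -2, -4, -2, -2, 2]
R3 ← R3 + (4)·R2: [0, 0, 0, 9, 3, -6]
R4 ← R4 + (2)·R2: [0, 0, 0, 0, 0, 0]
R5 ← R5 + (3)·R2: [0, 0, 0, 6, 2, -4]
R5 ← R5 − (2/3)·R3: [0, 0, 0, 0, 0, 0]
Echelon form has 3 nonzero rows, so rank(B) = 3.
Each nonzero row contributes one pivot column: 3 pivot columns.

3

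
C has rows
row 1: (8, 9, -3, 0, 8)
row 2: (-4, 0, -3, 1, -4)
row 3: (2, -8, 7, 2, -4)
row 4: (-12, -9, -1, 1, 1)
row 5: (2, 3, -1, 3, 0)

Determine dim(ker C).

0

Row reduce to echelon form.
R2 ← R2 + (1/2)·R1: [0, 9/2, -9/2, 1, 0]
R3 ← R3 − (1/4)·R1: [0, -41/4, 31/4, 2, -6]
R4 ← R4 + (3/2)·R1: [0, 9/2, -11/2, 1, 13]
R5 ← R5 − (1/4)·R1: [0, 3/4, -1/4, 3, -2]
R3 ← R3 + (41/18)·R2: [0, 0, -5/2, 77/18, -6]
R4 ← R4 − R2: [0, 0, -1, 0, 13]
R5 ← R5 − (1/6)·R2: [0, 0, 1/2, 17/6, -2]
R4 ← R4 − (2/5)·R3: [0, 0, 0, -77/45, 77/5]
R5 ← R5 + (1/5)·R3: [0, 0, 0, 166/45, -16/5]
R5 ← R5 + (166/77)·R4: [0, 0, 0, 0, 30]
5 nonzero rows, so rank(C) = 5.
C has 5 columns; by rank–nullity, nullity = 5 − 5 = 0.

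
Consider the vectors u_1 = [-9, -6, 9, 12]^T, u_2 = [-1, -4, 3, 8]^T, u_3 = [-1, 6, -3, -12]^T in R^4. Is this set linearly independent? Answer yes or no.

Form the matrix with these vectors as rows and row reduce.
R2 ← R2 − (1/9)·R1: [0, -10/3, 2, 20/3]
R3 ← R3 − (1/9)·R1: [0, 20/3, -4, -40/3]
R3 ← R3 + (2)·R2: [0, 0, 0, 0]
2 nonzero rows, so the 3 vectors span a space of dimension 2.
Since 2 < 3, the vectors are linearly dependent.

no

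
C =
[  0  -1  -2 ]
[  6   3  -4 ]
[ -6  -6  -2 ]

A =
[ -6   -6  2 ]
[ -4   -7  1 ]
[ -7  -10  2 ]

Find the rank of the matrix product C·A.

2

First compute CA:
[[ 18,  27,  -5],
 [-20, -17,   7],
 [ 74,  98, -22]]
Now row reduce the product.
R2 ← R2 + (10/9)·R1: [0, 13, 13/9]
R3 ← R3 − (37/9)·R1: [0, -13, -13/9]
R3 ← R3 + R2: [0, 0, 0]
2 nonzero rows, so rank(CA) = 2.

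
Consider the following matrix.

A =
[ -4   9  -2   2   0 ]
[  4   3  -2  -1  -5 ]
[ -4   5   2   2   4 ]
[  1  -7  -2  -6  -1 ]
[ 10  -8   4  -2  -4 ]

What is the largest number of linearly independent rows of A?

Row reduce to echelon form.
R2 ← R2 + R1: [0, 12, -4, 1, -5]
R3 ← R3 − R1: [0, -4, 4, 0, 4]
R4 ← R4 + (1/4)·R1: [0, -19/4, -5/2, -11/2, -1]
R5 ← R5 + (5/2)·R1: [0, 29/2, -1, 3, -4]
R3 ← R3 + (1/3)·R2: [0, 0, 8/3, 1/3, 7/3]
R4 ← R4 + (19/48)·R2: [0, 0, -49/12, -245/48, -143/48]
R5 ← R5 − (29/24)·R2: [0, 0, 23/6, 43/24, 49/24]
R4 ← R4 + (49/32)·R3: [0, 0, 0, -147/32, 19/32]
R5 ← R5 − (23/16)·R3: [0, 0, 0, 21/16, -21/16]
R5 ← R5 + (2/7)·R4: [0, 0, 0, 0, -8/7]
Echelon form has 5 nonzero rows, so rank(A) = 5.
The rank gives the maximum number of linearly independent rows: 5.

5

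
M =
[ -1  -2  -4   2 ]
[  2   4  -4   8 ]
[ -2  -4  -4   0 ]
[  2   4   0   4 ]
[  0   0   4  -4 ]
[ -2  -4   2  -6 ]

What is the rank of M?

Row reduce to echelon form.
R2 ← R2 + (2)·R1: [0, 0, -12, 12]
R3 ← R3 − (2)·R1: [0, 0, 4, -4]
R4 ← R4 + (2)·R1: [0, 0, -8, 8]
R6 ← R6 − (2)·R1: [0, 0, 10, -10]
R3 ← R3 + (1/3)·R2: [0, 0, 0, 0]
R4 ← R4 − (2/3)·R2: [0, 0, 0, 0]
R5 ← R5 + (1/3)·R2: [0, 0, 0, 0]
R6 ← R6 + (5/6)·R2: [0, 0, 0, 0]
Echelon form has 2 nonzero rows, so rank(M) = 2.

2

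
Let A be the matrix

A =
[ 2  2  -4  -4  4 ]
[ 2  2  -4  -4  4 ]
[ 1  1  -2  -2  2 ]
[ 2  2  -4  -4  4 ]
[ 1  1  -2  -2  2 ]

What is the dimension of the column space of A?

Row reduce to echelon form.
R2 ← R2 − R1: [0, 0, 0, 0, 0]
R3 ← R3 − (1/2)·R1: [0, 0, 0, 0, 0]
R4 ← R4 − R1: [0, 0, 0, 0, 0]
R5 ← R5 − (1/2)·R1: [0, 0, 0, 0, 0]
Echelon form has 1 nonzero row, so rank(A) = 1.
The column space has dimension equal to the rank: 1.

1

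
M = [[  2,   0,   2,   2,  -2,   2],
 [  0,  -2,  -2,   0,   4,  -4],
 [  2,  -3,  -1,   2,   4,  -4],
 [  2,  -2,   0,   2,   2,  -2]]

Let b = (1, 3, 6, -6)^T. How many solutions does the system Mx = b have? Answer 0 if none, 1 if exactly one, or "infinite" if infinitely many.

0

Row reduce the augmented matrix [M | b].
R3 ← R3 − R1: [0, -3, -3, 0, 6, -6, 5]
R4 ← R4 − R1: [0, -2, -2, 0, 4, -4, -7]
R3 ← R3 − (3/2)·R2: [0, 0, 0, 0, 0, 0, 1/2]
R4 ← R4 − R2: [0, 0, 0, 0, 0, 0, -10]
R4 ← R4 + (20)·R3: [0, 0, 0, 0, 0, 0, 0]
The echelon form has 3 nonzero rows; the last pivot sits in the augmented column, so rank(M) = 2 but rank([M|b]) = 3.
Since the ranks differ, the system is inconsistent.
It has no solutions.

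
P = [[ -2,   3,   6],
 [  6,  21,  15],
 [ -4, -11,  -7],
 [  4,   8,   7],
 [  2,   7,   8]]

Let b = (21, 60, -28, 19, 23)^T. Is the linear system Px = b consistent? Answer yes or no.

yes

Row reduce the augmented matrix [P | b].
R2 ← R2 + (3)·R1: [0, 30, 33, 123]
R3 ← R3 − (2)·R1: [0, -17, -19, -70]
R4 ← R4 + (2)·R1: [0, 14, 19, 61]
R5 ← R5 + R1: [0, 10, 14, 44]
R3 ← R3 + (17/30)·R2: [0, 0, -3/10, -3/10]
R4 ← R4 − (7/15)·R2: [0, 0, 18/5, 18/5]
R5 ← R5 − (1/3)·R2: [0, 0, 3, 3]
R4 ← R4 + (12)·R3: [0, 0, 0, 0]
R5 ← R5 + (10)·R3: [0, 0, 0, 0]
The echelon form has 3 nonzero rows, and every pivot lies in the first 3 columns, so rank(P) = rank([P|b]) = 3.
The system is consistent.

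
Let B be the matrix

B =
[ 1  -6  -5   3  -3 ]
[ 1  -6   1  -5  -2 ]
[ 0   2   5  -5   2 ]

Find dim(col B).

3

Row reduce to echelon form.
R2 ← R2 − R1: [0, 0, 6, -8, 1]
Swap R2 ↔ R3
Echelon form has 3 nonzero rows, so rank(B) = 3.
The column space has dimension equal to the rank: 3.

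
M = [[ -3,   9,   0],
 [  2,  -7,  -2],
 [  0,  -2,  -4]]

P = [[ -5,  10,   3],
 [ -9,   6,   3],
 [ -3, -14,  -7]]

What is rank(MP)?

First compute MP:
[[-66,  24,  18],
 [ 59,   6,  -1],
 [ 30,  44,  22]]
Now row reduce the product.
R2 ← R2 + (59/66)·R1: [0, 302/11, 166/11]
R3 ← R3 + (5/11)·R1: [0, 604/11, 332/11]
R3 ← R3 − (2)·R2: [0, 0, 0]
2 nonzero rows, so rank(MP) = 2.

2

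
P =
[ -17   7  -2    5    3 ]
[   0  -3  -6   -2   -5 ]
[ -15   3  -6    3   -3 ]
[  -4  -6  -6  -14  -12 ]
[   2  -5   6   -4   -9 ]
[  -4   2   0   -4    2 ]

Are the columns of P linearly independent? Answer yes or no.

Row reduce P to echelon form.
R3 ← R3 − (15/17)·R1: [0, -54/17, -72/17, -24/17, -96/17]
R4 ← R4 − (4/17)·R1: [0, -130/17, -94/17, -258/17, -216/17]
R5 ← R5 + (2/17)·R1: [0, -71/17, 98/17, -58/17, -147/17]
R6 ← R6 − (4/17)·R1: [0, 6/17, 8/17, -88/17, 22/17]
R3 ← R3 − (18/17)·R2: [0, 0, 36/17, 12/17, -6/17]
R4 ← R4 − (130/51)·R2: [0, 0, 166/17, -514/51, 2/51]
R5 ← R5 − (71/51)·R2: [0, 0, 240/17, -32/51, -86/51]
R6 ← R6 + (2/17)·R2: [0, 0, -4/17, -92/17, 12/17]
R4 ← R4 − (83/18)·R3: [0, 0, 0, -40/3, 5/3]
R5 ← R5 − (20/3)·R3: [0, 0, 0, -16/3, 2/3]
R6 ← R6 + (1/9)·R3: [0, 0, 0, -16/3, 2/3]
R5 ← R5 − (2/5)·R4: [0, 0, 0, 0, 0]
R6 ← R6 − (2/5)·R4: [0, 0, 0, 0, 0]
4 pivots among 5 columns.
Only 4 < 5 pivot columns, so the columns are linearly dependent.

no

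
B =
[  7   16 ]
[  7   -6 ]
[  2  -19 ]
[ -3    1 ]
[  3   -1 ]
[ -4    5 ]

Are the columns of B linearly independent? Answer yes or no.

Row reduce B to echelon form.
R2 ← R2 − R1: [0, -22]
R3 ← R3 − (2/7)·R1: [0, -165/7]
R4 ← R4 + (3/7)·R1: [0, 55/7]
R5 ← R5 − (3/7)·R1: [0, -55/7]
R6 ← R6 + (4/7)·R1: [0, 99/7]
R3 ← R3 − (15/14)·R2: [0, 0]
R4 ← R4 + (5/14)·R2: [0, 0]
R5 ← R5 − (5/14)·R2: [0, 0]
R6 ← R6 + (9/14)·R2: [0, 0]
2 pivots among 2 columns.
Every column is a pivot column, so the columns are linearly independent.

yes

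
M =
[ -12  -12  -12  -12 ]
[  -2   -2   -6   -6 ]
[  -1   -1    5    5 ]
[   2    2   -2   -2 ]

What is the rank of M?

Row reduce to echelon form.
R2 ← R2 − (1/6)·R1: [0, 0, -4, -4]
R3 ← R3 − (1/12)·R1: [0, 0, 6, 6]
R4 ← R4 + (1/6)·R1: [0, 0, -4, -4]
R3 ← R3 + (3/2)·R2: [0, 0, 0, 0]
R4 ← R4 − R2: [0, 0, 0, 0]
Echelon form has 2 nonzero rows, so rank(M) = 2.

2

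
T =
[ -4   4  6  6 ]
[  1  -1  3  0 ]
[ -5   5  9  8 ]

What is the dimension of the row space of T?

Row reduce to echelon form.
R2 ← R2 + (1/4)·R1: [0, 0, 9/2, 3/2]
R3 ← R3 − (5/4)·R1: [0, 0, 3/2, 1/2]
R3 ← R3 − (1/3)·R2: [0, 0, 0, 0]
Echelon form has 2 nonzero rows, so rank(T) = 2.
The row space has dimension equal to the rank: 2.

2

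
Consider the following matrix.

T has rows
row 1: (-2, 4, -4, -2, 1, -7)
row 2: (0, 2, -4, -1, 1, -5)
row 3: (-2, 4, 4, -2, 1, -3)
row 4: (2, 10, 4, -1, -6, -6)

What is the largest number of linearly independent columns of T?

Row reduce to echelon form.
R3 ← R3 − R1: [0, 0, 8, 0, 0, 4]
R4 ← R4 + R1: [0, 14, 0, -3, -5, -13]
R4 ← R4 − (7)·R2: [0, 0, 28, 4, -12, 22]
R4 ← R4 − (7/2)·R3: [0, 0, 0, 4, -12, 8]
Echelon form has 4 nonzero rows, so rank(T) = 4.
The rank gives the maximum number of linearly independent columns: 4.

4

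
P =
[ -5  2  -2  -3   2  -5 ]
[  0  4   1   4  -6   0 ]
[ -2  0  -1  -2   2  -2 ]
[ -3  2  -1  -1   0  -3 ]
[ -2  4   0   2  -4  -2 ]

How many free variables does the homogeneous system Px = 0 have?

4

Row reduce to echelon form.
R3 ← R3 − (2/5)·R1: [0, -4/5, -1/5, -4/5, 6/5, 0]
R4 ← R4 − (3/5)·R1: [0, 4/5, 1/5, 4/5, -6/5, 0]
R5 ← R5 − (2/5)·R1: [0, 16/5, 4/5, 16/5, -24/5, 0]
R3 ← R3 + (1/5)·R2: [0, 0, 0, 0, 0, 0]
R4 ← R4 − (1/5)·R2: [0, 0, 0, 0, 0, 0]
R5 ← R5 − (4/5)·R2: [0, 0, 0, 0, 0, 0]
2 nonzero rows, so rank(P) = 2.
P has 6 columns; by rank–nullity, nullity = 6 − 2 = 4.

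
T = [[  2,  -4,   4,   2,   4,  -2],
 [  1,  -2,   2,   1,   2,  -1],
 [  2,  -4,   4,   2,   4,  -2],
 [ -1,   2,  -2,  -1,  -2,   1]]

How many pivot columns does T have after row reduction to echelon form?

1

Row reduce to echelon form.
R2 ← R2 − (1/2)·R1: [0, 0, 0, 0, 0, 0]
R3 ← R3 − R1: [0, 0, 0, 0, 0, 0]
R4 ← R4 + (1/2)·R1: [0, 0, 0, 0, 0, 0]
Echelon form has 1 nonzero row, so rank(T) = 1.
Each nonzero row contributes one pivot column: 1 pivot columns.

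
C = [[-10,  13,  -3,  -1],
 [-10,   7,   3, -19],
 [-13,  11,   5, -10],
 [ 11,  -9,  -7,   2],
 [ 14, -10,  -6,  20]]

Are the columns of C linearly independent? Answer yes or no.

no

Row reduce C to echelon form.
R2 ← R2 − R1: [0, -6, 6, -18]
R3 ← R3 − (13/10)·R1: [0, -59/10, 89/10, -87/10]
R4 ← R4 + (11/10)·R1: [0, 53/10, -103/10, 9/10]
R5 ← R5 + (7/5)·R1: [0, 41/5, -51/5, 93/5]
R3 ← R3 − (59/60)·R2: [0, 0, 3, 9]
R4 ← R4 + (53/60)·R2: [0, 0, -5, -15]
R5 ← R5 + (41/30)·R2: [0, 0, -2, -6]
R4 ← R4 + (5/3)·R3: [0, 0, 0, 0]
R5 ← R5 + (2/3)·R3: [0, 0, 0, 0]
3 pivots among 4 columns.
Only 3 < 4 pivot columns, so the columns are linearly dependent.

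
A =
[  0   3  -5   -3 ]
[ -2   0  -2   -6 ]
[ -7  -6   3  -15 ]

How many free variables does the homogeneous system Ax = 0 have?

2

Row reduce to echelon form.
Swap R1 ↔ R2
R3 ← R3 − (7/2)·R1: [0, -6, 10, 6]
R3 ← R3 + (2)·R2: [0, 0, 0, 0]
2 nonzero rows, so rank(A) = 2.
A has 4 columns; by rank–nullity, nullity = 4 − 2 = 2.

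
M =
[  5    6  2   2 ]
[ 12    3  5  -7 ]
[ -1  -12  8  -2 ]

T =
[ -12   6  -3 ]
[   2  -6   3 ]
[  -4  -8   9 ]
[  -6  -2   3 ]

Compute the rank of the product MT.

First compute MT:
[[-68, -26,  27],
 [-116,  28,  -3],
 [-32,   6,  33]]
Now row reduce the product.
R2 ← R2 − (29/17)·R1: [0, 1230/17, -834/17]
R3 ← R3 − (8/17)·R1: [0, 310/17, 345/17]
R3 ← R3 − (31/123)·R2: [0, 0, 1339/41]
3 nonzero rows, so rank(MT) = 3.

3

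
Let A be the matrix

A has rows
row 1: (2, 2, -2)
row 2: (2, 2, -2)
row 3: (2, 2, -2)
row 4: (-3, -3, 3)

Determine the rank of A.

Row reduce to echelon form.
R2 ← R2 − R1: [0, 0, 0]
R3 ← R3 − R1: [0, 0, 0]
R4 ← R4 + (3/2)·R1: [0, 0, 0]
Echelon form has 1 nonzero row, so rank(A) = 1.

1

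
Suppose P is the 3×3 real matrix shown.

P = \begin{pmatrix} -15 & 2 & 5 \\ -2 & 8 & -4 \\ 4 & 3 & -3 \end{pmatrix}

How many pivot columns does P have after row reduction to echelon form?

Row reduce to echelon form.
R2 ← R2 − (2/15)·R1: [0, 116/15, -14/3]
R3 ← R3 + (4/15)·R1: [0, 53/15, -5/3]
R3 ← R3 − (53/116)·R2: [0, 0, 27/58]
Echelon form has 3 nonzero rows, so rank(P) = 3.
Each nonzero row contributes one pivot column: 3 pivot columns.

3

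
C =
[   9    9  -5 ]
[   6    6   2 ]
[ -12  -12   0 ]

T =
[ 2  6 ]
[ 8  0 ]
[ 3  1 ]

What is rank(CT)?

2

First compute CT:
[[ 75,  49],
 [ 66,  38],
 [-120, -72]]
Now row reduce the product.
R2 ← R2 − (22/25)·R1: [0, -128/25]
R3 ← R3 + (8/5)·R1: [0, 32/5]
R3 ← R3 + (5/4)·R2: [0, 0]
2 nonzero rows, so rank(CT) = 2.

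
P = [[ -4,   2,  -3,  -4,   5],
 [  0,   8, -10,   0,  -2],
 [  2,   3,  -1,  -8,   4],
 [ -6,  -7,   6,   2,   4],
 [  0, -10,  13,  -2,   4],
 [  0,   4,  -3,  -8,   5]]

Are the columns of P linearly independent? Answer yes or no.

Row reduce P to echelon form.
R3 ← R3 + (1/2)·R1: [0, 4, -5/2, -10, 13/2]
R4 ← R4 − (3/2)·R1: [0, -10, 21/2, 8, -7/2]
R3 ← R3 − (1/2)·R2: [0, 0, 5/2, -10, 15/2]
R4 ← R4 + (5/4)·R2: [0, 0, -2, 8, -6]
R5 ← R5 + (5/4)·R2: [0, 0, 1/2, -2, 3/2]
R6 ← R6 − (1/2)·R2: [0, 0, 2, -8, 6]
R4 ← R4 + (4/5)·R3: [0, 0, 0, 0, 0]
R5 ← R5 − (1/5)·R3: [0, 0, 0, 0, 0]
R6 ← R6 − (4/5)·R3: [0, 0, 0, 0, 0]
3 pivots among 5 columns.
Only 3 < 5 pivot columns, so the columns are linearly dependent.

no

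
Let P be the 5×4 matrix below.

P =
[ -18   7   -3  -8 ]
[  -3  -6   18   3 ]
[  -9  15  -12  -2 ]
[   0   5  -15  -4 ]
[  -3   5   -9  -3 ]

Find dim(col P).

3

Row reduce to echelon form.
R2 ← R2 − (1/6)·R1: [0, -43/6, 37/2, 13/3]
R3 ← R3 − (1/2)·R1: [0, 23/2, -21/2, 2]
R5 ← R5 − (1/6)·R1: [0, 23/6, -17/2, -5/3]
R3 ← R3 + (69/43)·R2: [0, 0, 825/43, 385/43]
R4 ← R4 + (30/43)·R2: [0, 0, -90/43, -42/43]
R5 ← R5 + (23/43)·R2: [0, 0, 60/43, 28/43]
R4 ← R4 + (6/55)·R3: [0, 0, 0, 0]
R5 ← R5 − (4/55)·R3: [0, 0, 0, 0]
Echelon form has 3 nonzero rows, so rank(P) = 3.
The column space has dimension equal to the rank: 3.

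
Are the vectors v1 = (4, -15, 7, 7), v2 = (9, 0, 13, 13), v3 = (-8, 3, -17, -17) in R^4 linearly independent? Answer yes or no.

Form the matrix with these vectors as rows and row reduce.
R2 ← R2 − (9/4)·R1: [0, 135/4, -11/4, -11/4]
R3 ← R3 + (2)·R1: [0, -27, -3, -3]
R3 ← R3 + (4/5)·R2: [0, 0, -26/5, -26/5]
3 nonzero rows, so the 3 vectors span a space of dimension 3.
Since 3 = 3, the vectors are linearly independent.

yes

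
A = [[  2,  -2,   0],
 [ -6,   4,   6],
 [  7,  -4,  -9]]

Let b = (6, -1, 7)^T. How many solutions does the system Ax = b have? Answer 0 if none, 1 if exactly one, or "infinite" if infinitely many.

0

Row reduce the augmented matrix [A | b].
R2 ← R2 + (3)·R1: [0, -2, 6, 17]
R3 ← R3 − (7/2)·R1: [0, 3, -9, -14]
R3 ← R3 + (3/2)·R2: [0, 0, 0, 23/2]
The echelon form has 3 nonzero rows; the last pivot sits in the augmented column, so rank(A) = 2 but rank([A|b]) = 3.
Since the ranks differ, the system is inconsistent.
It has no solutions.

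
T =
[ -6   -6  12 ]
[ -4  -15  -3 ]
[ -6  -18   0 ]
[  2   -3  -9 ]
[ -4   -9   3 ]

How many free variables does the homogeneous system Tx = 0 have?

1

Row reduce to echelon form.
R2 ← R2 − (2/3)·R1: [0, -11, -11]
R3 ← R3 − R1: [0, -12, -12]
R4 ← R4 + (1/3)·R1: [0, -5, -5]
R5 ← R5 − (2/3)·R1: [0, -5, -5]
R3 ← R3 − (12/11)·R2: [0, 0, 0]
R4 ← R4 − (5/11)·R2: [0, 0, 0]
R5 ← R5 − (5/11)·R2: [0, 0, 0]
2 nonzero rows, so rank(T) = 2.
T has 3 columns; by rank–nullity, nullity = 3 − 2 = 1.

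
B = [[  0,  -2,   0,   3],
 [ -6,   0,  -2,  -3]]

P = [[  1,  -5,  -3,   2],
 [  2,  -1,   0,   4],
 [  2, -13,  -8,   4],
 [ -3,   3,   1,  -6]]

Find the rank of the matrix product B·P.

2

First compute BP:
[[-13,  11,   3, -26],
 [ -1,  47,  31,  -2]]
Now row reduce the product.
R2 ← R2 − (1/13)·R1: [0, 600/13, 400/13, 0]
2 nonzero rows, so rank(BP) = 2.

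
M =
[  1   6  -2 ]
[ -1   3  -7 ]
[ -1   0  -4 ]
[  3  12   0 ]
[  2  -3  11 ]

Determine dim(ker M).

1

Row reduce to echelon form.
R2 ← R2 + R1: [0, 9, -9]
R3 ← R3 + R1: [0, 6, -6]
R4 ← R4 − (3)·R1: [0, -6, 6]
R5 ← R5 − (2)·R1: [0, -15, 15]
R3 ← R3 − (2/3)·R2: [0, 0, 0]
R4 ← R4 + (2/3)·R2: [0, 0, 0]
R5 ← R5 + (5/3)·R2: [0, 0, 0]
2 nonzero rows, so rank(M) = 2.
M has 3 columns; by rank–nullity, nullity = 3 − 2 = 1.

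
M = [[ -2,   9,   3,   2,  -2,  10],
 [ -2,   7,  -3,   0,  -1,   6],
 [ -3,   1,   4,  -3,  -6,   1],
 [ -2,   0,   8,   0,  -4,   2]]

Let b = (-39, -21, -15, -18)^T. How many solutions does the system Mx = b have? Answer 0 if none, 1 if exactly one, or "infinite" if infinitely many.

infinite

Row reduce the augmented matrix [M | b].
R2 ← R2 − R1: [0, -2, -6, -2, 1, -4, 18]
R3 ← R3 − (3/2)·R1: [0, -25/2, -1/2, -6, -3, -14, 87/2]
R4 ← R4 − R1: [0, -9, 5, -2, -2, -8, 21]
R3 ← R3 − (25/4)·R2: [0, 0, 37, 13/2, -37/4, 11, -69]
R4 ← R4 − (9/2)·R2: [0, 0, 32, 7, -13/2, 10, -60]
R4 ← R4 − (32/37)·R3: [0, 0, 0, 51/37, 3/2, 18/37, -12/37]
The echelon form has 4 nonzero rows, and every pivot lies in the first 6 columns, so rank(M) = rank([M|b]) = 4.
The system is consistent.
rank = 4 < 6 unknowns, so there are infinitely many solutions.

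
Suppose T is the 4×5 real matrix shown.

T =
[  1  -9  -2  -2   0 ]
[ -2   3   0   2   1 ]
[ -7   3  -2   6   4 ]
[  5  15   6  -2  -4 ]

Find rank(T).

2

Row reduce to echelon form.
R2 ← R2 + (2)·R1: [0, -15, -4, -2, 1]
R3 ← R3 + (7)·R1: [0, -60, -16, -8, 4]
R4 ← R4 − (5)·R1: [0, 60, 16, 8, -4]
R3 ← R3 − (4)·R2: [0, 0, 0, 0, 0]
R4 ← R4 + (4)·R2: [0, 0, 0, 0, 0]
Echelon form has 2 nonzero rows, so rank(T) = 2.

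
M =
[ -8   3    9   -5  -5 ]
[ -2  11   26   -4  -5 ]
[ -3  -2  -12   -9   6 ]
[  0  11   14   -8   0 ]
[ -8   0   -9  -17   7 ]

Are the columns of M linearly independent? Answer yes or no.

Row reduce M to echelon form.
R2 ← R2 − (1/4)·R1: [0, 41/4, 95/4, -11/4, -15/4]
R3 ← R3 − (3/8)·R1: [0, -25/8, -123/8, -57/8, 63/8]
R5 ← R5 − R1: [0, -3, -18, -12, 12]
R3 ← R3 + (25/82)·R2: [0, 0, -667/82, -653/82, 276/41]
R4 ← R4 − (44/41)·R2: [0, 0, -471/41, -207/41, 165/41]
R5 ← R5 + (12/41)·R2: [0, 0, -453/41, -525/41, 447/41]
R4 ← R4 − (942/667)·R3: [0, 0, 0, 4134/667, -159/29]
R5 ← R5 − (906/667)·R3: [0, 0, 0, -1326/667, 51/29]
R5 ← R5 + (17/53)·R4: [0, 0, 0, 0, 0]
4 pivots among 5 columns.
Only 4 < 5 pivot columns, so the columns are linearly dependent.

no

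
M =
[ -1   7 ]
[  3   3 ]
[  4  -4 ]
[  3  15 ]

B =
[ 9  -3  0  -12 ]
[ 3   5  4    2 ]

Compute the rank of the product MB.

2

First compute MB:
[[ 12,  38,  28,  26],
 [ 36,   6,  12, -30],
 [ 24, -32, -16, -56],
 [ 72,  66,  60,  -6]]
Now row reduce the product.
R2 ← R2 − (3)·R1: [0, -108, -72, -108]
R3 ← R3 − (2)·R1: [0, -108, -72, -108]
R4 ← R4 − (6)·R1: [0, -162, -108, -162]
R3 ← R3 − R2: [0, 0, 0, 0]
R4 ← R4 − (3/2)·R2: [0, 0, 0, 0]
2 nonzero rows, so rank(MB) = 2.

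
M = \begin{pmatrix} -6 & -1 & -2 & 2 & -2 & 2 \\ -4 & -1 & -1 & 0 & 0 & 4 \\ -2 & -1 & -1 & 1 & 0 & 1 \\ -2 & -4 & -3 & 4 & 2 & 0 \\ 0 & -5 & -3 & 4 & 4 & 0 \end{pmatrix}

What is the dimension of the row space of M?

3

Row reduce to echelon form.
R2 ← R2 − (2/3)·R1: [0, -1/3, 1/3, -4/3, 4/3, 8/3]
R3 ← R3 − (1/3)·R1: [0, -2/3, -1/3, 1/3, 2/3, 1/3]
R4 ← R4 − (1/3)·R1: [0, -11/3, -7/3, 10/3, 8/3, -2/3]
R3 ← R3 − (2)·R2: [0, 0, -1, 3, -2, -5]
R4 ← R4 − (11)·R2: [0, 0, -6, 18, -12, -30]
R5 ← R5 − (15)·R2: [0, 0, -8, 24, -16, -40]
R4 ← R4 − (6)·R3: [0, 0, 0, 0, 0, 0]
R5 ← R5 − (8)·R3: [0, 0, 0, 0, 0, 0]
Echelon form has 3 nonzero rows, so rank(M) = 3.
The row space has dimension equal to the rank: 3.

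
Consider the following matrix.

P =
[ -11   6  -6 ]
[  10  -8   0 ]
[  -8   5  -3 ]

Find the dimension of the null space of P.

1

Row reduce to echelon form.
R2 ← R2 + (10/11)·R1: [0, -28/11, -60/11]
R3 ← R3 − (8/11)·R1: [0, 7/11, 15/11]
R3 ← R3 + (1/4)·R2: [0, 0, 0]
2 nonzero rows, so rank(P) = 2.
P has 3 columns; by rank–nullity, nullity = 3 − 2 = 1.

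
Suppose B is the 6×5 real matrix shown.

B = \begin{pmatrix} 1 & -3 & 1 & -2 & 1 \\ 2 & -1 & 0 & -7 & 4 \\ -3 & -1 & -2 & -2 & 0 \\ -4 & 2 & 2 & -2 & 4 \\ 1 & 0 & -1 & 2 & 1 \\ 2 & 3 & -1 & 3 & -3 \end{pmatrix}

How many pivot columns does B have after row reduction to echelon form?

5

Row reduce to echelon form.
R2 ← R2 − (2)·R1: [0, 5, -2, -3, 2]
R3 ← R3 + (3)·R1: [0, -10, 1, -8, 3]
R4 ← R4 + (4)·R1: [0, -10, 6, -10, 8]
R5 ← R5 − R1: [0, 3, -2, 4, 0]
R6 ← R6 − (2)·R1: [0, 9, -3, 7, -5]
R3 ← R3 + (2)·R2: [0, 0, -3, -14, 7]
R4 ← R4 + (2)·R2: [0, 0, 2, -16, 12]
R5 ← R5 − (3/5)·R2: [0, 0, -4/5, 29/5, -6/5]
R6 ← R6 − (9/5)·R2: [0, 0, 3/5, 62/5, -43/5]
R4 ← R4 + (2/3)·R3: [0, 0, 0, -76/3, 50/3]
R5 ← R5 − (4/15)·R3: [0, 0, 0, 143/15, -46/15]
R6 ← R6 + (1/5)·R3: [0, 0, 0, 48/5, -36/5]
R5 ← R5 + (143/380)·R4: [0, 0, 0, 0, 609/190]
R6 ← R6 + (36/95)·R4: [0, 0, 0, 0, -84/95]
R6 ← R6 + (8/29)·R5: [0, 0, 0, 0, 0]
Echelon form has 5 nonzero rows, so rank(B) = 5.
Each nonzero row contributes one pivot column: 5 pivot columns.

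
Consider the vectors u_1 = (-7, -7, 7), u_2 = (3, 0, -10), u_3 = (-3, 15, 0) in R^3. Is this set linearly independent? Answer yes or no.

yes

Form the matrix with these vectors as rows and row reduce.
R2 ← R2 + (3/7)·R1: [0, -3, -7]
R3 ← R3 − (3/7)·R1: [0, 18, -3]
R3 ← R3 + (6)·R2: [0, 0, -45]
3 nonzero rows, so the 3 vectors span a space of dimension 3.
Since 3 = 3, the vectors are linearly independent.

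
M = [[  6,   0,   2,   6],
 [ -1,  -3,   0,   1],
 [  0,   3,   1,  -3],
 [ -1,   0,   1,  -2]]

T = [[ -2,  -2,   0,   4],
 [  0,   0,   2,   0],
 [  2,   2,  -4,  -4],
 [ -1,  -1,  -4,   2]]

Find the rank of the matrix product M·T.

First compute MT:
[[-14, -14, -32,  28],
 [  1,   1, -10,  -2],
 [  5,   5,  14, -10],
 [  6,   6,   4, -12]]
Now row reduce the product.
R2 ← R2 + (1/14)·R1: [0, 0, -86/7, 0]
R3 ← R3 + (5/14)·R1: [0, 0, 18/7, 0]
R4 ← R4 + (3/7)·R1: [0, 0, -68/7, 0]
R3 ← R3 + (9/43)·R2: [0, 0, 0, 0]
R4 ← R4 − (34/43)·R2: [0, 0, 0, 0]
2 nonzero rows, so rank(MT) = 2.

2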